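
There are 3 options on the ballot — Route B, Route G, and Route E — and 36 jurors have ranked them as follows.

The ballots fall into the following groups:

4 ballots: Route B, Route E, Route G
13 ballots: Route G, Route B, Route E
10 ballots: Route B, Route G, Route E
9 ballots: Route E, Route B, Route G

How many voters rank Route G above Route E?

23

Ballots ranking Route G above Route E: 13+10 = 23.
Ballots ranking Route E above Route G: 4+9 = 13.
So 23 of 36 voters prefer Route G to Route E.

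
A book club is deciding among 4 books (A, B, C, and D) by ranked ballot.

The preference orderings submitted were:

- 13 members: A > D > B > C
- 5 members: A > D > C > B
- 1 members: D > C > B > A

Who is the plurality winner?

A

First-place vote totals:
  A: 18
  B: 0
  C: 0
  D: 1
A has the most first-place votes.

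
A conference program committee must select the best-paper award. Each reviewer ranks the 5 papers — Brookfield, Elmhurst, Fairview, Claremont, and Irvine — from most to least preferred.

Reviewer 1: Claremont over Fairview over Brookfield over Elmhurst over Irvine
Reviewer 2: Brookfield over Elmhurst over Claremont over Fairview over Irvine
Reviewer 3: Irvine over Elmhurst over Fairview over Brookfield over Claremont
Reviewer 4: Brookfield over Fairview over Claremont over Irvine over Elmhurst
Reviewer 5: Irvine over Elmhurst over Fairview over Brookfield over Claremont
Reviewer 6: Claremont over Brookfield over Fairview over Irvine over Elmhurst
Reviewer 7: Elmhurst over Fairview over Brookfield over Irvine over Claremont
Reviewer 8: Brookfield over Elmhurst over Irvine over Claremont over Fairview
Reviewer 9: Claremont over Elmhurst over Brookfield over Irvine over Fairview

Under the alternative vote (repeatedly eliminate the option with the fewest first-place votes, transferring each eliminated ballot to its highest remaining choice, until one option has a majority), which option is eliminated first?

Fairview

Round 1: Brookfield 3, Claremont 3, Irvine 2, Elmhurst 1, Fairview 0. Fairview has the fewest and is eliminated.
Round 2: Brookfield 3, Claremont 3, Irvine 2, Elmhurst 1. Elmhurst has the fewest and is eliminated.
Round 3: Brookfield 4, Claremont 3, Irvine 2. Irvine has the fewest and is eliminated.
Round 4: Brookfield 6, Claremont 3. Brookfield has a majority.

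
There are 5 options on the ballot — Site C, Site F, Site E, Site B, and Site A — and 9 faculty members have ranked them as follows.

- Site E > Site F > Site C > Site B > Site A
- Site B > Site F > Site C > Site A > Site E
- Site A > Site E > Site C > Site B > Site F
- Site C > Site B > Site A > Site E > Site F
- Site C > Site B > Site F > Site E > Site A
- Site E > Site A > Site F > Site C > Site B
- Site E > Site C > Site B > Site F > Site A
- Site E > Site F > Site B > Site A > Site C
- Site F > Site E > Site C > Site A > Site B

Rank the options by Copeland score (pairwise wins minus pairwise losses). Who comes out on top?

Pairwise results:
  Site C vs Site F: Site F wins 5–4.
  Site C vs Site E: Site E wins 6–3.
  Site C vs Site B: Site C wins 7–2.
  Site C vs Site A: Site C wins 6–3.
  Site F vs Site E: Site E wins 6–3.
  Site F vs Site B: Site B wins 5–4.
  Site F vs Site A: Site F wins 6–3.
  Site E vs Site B: Site E wins 6–3.
  Site E vs Site A: Site E wins 6–3.
  Site B vs Site A: Site B wins 6–3.
Copeland scores (wins − losses):
  Site C: 2 − 2 = 0
  Site F: 2 − 2 = 0
  Site E: 4 − 0 = 4
  Site B: 2 − 2 = 0
  Site A: 0 − 4 = -4
Site E has the best Copeland score.

Site E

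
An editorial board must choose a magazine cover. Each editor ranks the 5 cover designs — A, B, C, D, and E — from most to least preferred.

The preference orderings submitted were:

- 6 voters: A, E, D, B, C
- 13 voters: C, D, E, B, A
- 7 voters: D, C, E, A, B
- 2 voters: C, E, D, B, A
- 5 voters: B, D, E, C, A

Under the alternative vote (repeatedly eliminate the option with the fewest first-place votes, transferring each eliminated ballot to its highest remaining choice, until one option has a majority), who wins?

D

Round 1: C 15, D 7, A 6, B 5, E 0. E has the fewest and is eliminated.
Round 2: C 15, D 7, A 6, B 5. B has the fewest and is eliminated.
Round 3: C 15, D 12, A 6. A has the fewest and is eliminated.
Round 4: D 18, C 15. D has a majority.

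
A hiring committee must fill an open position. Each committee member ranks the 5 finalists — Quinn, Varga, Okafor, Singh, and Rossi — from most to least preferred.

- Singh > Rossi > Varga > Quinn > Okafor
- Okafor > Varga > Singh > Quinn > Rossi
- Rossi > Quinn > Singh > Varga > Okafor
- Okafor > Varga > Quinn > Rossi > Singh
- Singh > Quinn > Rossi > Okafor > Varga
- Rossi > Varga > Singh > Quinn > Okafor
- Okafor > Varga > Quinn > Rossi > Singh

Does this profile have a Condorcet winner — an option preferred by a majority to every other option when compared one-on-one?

Head-to-head results (7 voters total):
Quinn vs Varga: Varga wins 5–2.
Quinn vs Okafor: Quinn wins 4–3.
Quinn vs Singh: Singh wins 4–3.
Quinn vs Rossi: Quinn wins 4–3.
Varga vs Okafor: Okafor wins 4–3.
Varga vs Singh: Varga wins 4–3.
Varga vs Rossi: Rossi wins 4–3.
Okafor vs Singh: Singh wins 4–3.
Okafor vs Rossi: Rossi wins 4–3.
Singh vs Rossi: Rossi wins 4–3.
No candidate beats all others: Quinn beats Okafor beats Varga beats Quinn, a majority cycle.

No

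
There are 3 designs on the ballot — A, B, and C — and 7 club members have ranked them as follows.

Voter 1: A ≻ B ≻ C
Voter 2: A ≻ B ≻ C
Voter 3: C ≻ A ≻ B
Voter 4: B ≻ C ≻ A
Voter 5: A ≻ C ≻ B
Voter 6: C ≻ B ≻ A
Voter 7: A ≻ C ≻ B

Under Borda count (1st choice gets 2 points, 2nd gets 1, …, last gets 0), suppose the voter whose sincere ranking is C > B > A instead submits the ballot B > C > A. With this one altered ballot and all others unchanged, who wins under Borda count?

A

Borda totals with the altered ballot: A 9, B 6, C 6.
The winner is unchanged: still A.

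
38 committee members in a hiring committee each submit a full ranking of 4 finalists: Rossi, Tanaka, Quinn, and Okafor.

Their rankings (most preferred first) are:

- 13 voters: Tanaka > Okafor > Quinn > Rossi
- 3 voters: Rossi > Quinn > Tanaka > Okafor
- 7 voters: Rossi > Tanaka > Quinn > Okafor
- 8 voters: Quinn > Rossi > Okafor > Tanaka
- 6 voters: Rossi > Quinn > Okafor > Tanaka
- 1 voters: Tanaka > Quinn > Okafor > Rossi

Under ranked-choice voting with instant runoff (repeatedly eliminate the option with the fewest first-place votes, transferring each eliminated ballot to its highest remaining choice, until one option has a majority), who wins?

Rossi

Round 1: Rossi 16, Tanaka 14, Quinn 8, Okafor 0. Okafor has the fewest and is eliminated.
Round 2: Rossi 16, Tanaka 14, Quinn 8. Quinn has the fewest and is eliminated.
Round 3: Rossi 24, Tanaka 14. Rossi has a majority.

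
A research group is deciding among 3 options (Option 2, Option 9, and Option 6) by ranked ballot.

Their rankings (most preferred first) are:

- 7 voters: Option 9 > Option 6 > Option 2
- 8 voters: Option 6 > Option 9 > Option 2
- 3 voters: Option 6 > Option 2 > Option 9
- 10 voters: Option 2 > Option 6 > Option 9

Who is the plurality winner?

First-place vote totals:
  Option 2: 10
  Option 9: 7
  Option 6: 11
Option 6 has the most first-place votes.

Option 6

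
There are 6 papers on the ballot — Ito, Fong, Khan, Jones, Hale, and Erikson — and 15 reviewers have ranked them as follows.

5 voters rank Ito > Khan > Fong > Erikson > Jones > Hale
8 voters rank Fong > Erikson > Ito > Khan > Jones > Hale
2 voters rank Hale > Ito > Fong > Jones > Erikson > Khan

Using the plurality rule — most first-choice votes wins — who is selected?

First-place vote totals:
  Ito: 5
  Fong: 8
  Khan: 0
  Jones: 0
  Hale: 2
  Erikson: 0
Fong has the most first-place votes.

Fong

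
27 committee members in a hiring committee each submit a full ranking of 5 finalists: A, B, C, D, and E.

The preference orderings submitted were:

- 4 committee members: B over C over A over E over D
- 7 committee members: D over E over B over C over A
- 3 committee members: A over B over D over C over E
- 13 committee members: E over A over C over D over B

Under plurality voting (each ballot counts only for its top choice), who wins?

First-place vote totals:
  A: 3
  B: 4
  C: 0
  D: 7
  E: 13
E has the most first-place votes.

E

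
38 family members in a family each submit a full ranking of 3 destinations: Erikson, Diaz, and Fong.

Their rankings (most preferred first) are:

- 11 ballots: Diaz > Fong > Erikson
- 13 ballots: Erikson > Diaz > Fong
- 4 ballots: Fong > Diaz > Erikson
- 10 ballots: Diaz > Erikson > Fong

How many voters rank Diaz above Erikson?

25

Ballots ranking Diaz above Erikson: 11+4+10 = 25.
Ballots ranking Erikson above Diaz: 13.
So 25 of 38 voters prefer Diaz to Erikson.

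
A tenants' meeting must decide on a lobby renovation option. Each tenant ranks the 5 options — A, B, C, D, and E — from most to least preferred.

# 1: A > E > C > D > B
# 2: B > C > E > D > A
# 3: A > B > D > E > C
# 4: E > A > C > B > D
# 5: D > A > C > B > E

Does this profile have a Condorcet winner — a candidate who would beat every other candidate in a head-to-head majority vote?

Yes

Head-to-head results (5 voters total):
A vs B: A wins 4–1.
A vs C: A wins 4–1.
A vs D: A wins 3–2.
A vs E: A wins 3–2.
B vs C: C wins 3–2.
B vs D: B wins 3–2.
B vs E: B wins 3–2.
C vs D: C wins 3–2.
C vs E: E wins 3–2.
D vs E: E wins 3–2.
A beats each rival — B (4–1), C (4–1), D (3–2), E (3–2) — so A is the Condorcet winner.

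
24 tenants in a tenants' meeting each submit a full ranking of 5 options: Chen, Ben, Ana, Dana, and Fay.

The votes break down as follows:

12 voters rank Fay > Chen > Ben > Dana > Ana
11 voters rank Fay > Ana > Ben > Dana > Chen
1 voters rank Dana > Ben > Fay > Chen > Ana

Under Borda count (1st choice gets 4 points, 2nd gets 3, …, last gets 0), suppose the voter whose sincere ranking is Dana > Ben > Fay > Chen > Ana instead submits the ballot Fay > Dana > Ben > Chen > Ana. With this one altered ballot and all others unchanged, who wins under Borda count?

Fay

Borda totals with the altered ballot: Chen 37, Ben 48, Ana 33, Dana 26, Fay 96.
The winner is unchanged: still Fay.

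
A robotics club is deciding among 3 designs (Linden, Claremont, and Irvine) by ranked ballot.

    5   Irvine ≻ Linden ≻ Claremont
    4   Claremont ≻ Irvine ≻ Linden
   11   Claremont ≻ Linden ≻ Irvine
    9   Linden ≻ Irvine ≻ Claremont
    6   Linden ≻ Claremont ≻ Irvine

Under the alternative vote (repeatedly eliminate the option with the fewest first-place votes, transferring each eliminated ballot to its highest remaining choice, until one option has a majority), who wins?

Linden

Round 1: Linden 15, Claremont 15, Irvine 5. Irvine has the fewest and is eliminated.
Round 2: Linden 20, Claremont 15. Linden has a majority.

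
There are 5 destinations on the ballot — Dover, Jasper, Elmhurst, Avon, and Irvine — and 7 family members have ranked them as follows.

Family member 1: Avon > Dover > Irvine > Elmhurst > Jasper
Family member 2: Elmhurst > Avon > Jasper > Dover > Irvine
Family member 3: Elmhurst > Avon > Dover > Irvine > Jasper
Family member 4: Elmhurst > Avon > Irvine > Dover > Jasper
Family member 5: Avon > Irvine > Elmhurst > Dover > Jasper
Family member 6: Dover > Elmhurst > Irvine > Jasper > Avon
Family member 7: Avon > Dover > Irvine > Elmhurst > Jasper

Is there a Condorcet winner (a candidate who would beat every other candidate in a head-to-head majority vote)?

Head-to-head results (7 voters total):
Dover vs Jasper: Dover wins 6–1.
Dover vs Elmhurst: Elmhurst wins 4–3.
Dover vs Avon: Avon wins 6–1.
Dover vs Irvine: Dover wins 5–2.
Jasper vs Elmhurst: Elmhurst wins 7–0.
Jasper vs Avon: Avon wins 6–1.
Jasper vs Irvine: Irvine wins 6–1.
Elmhurst vs Avon: Elmhurst wins 4–3.
Elmhurst vs Irvine: Elmhurst wins 4–3.
Avon vs Irvine: Avon wins 6–1.
Elmhurst beats each rival — Dover (4–3), Jasper (7–0), Avon (4–3), Irvine (4–3) — so Elmhurst is the Condorcet winner.

Yes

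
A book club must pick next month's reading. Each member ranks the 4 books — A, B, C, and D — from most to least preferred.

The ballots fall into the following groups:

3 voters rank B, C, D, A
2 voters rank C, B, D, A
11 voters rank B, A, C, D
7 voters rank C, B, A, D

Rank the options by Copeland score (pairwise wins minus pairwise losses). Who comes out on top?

Pairwise results:
  A vs B: B wins 23–0.
  A vs C: C wins 12–11.
  A vs D: A wins 18–5.
  B vs C: B wins 14–9.
  B vs D: B wins 23–0.
  C vs D: C wins 23–0.
Copeland scores (wins − losses):
  A: 1 − 2 = -1
  B: 3 − 0 = 3
  C: 2 − 1 = 1
  D: 0 − 3 = -3
B has the best Copeland score.

B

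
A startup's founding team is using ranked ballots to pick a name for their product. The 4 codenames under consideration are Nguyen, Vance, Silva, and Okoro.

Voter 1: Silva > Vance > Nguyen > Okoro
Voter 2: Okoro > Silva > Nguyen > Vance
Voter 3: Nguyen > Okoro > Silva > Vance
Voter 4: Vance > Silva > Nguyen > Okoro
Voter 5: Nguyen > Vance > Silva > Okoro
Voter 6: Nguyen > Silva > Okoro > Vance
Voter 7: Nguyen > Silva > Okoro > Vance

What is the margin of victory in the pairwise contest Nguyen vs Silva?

1

Ballots ranking Nguyen above Silva: 4.
Ballots ranking Silva above Nguyen: 3.
Nguyen wins 4–3, a margin of 1.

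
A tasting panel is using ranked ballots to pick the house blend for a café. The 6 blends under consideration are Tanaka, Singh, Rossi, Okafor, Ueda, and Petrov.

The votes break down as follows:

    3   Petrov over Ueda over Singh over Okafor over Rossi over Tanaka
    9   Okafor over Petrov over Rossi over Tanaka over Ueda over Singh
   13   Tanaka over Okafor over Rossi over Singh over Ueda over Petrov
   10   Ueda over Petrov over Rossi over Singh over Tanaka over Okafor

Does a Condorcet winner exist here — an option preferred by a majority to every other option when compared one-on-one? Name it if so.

Head-to-head results (35 voters total):
Tanaka vs Singh: Tanaka wins 22–13.
Tanaka vs Rossi: Rossi wins 22–13.
Tanaka vs Okafor: Tanaka wins 23–12.
Tanaka vs Ueda: Tanaka wins 22–13.
Tanaka vs Petrov: Petrov wins 22–13.
Singh vs Rossi: Rossi wins 32–3.
Singh vs Okafor: Okafor wins 22–13.
Singh vs Ueda: Ueda wins 22–13.
Singh vs Petrov: Petrov wins 22–13.
Rossi vs Okafor: Okafor wins 25–10.
Rossi vs Ueda: Rossi wins 22–13.
Rossi vs Petrov: Petrov wins 22–13.
Okafor vs Ueda: Okafor wins 22–13.
Okafor vs Petrov: Okafor wins 22–13.
Ueda vs Petrov: Ueda wins 23–12.
No candidate beats all others: Tanaka beats Okafor beats Rossi beats Tanaka, a majority cycle.

No Condorcet winner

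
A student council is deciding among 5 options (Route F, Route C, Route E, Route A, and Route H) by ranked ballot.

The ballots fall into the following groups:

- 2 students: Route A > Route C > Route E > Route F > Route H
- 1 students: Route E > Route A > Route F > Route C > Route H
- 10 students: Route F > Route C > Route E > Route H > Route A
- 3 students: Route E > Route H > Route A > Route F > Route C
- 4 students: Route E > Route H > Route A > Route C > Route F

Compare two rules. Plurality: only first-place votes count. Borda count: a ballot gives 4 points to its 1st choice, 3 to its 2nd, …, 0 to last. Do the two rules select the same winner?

No

Plurality first-place counts: Route F 10, Route C 0, Route E 8, Route A 2, Route H 0 → Route F.
Borda totals: Route F 47, Route C 41, Route E 56, Route A 25, Route H 31 → Route E.
The two rules disagree: plurality picks Route F, Borda picks Route E.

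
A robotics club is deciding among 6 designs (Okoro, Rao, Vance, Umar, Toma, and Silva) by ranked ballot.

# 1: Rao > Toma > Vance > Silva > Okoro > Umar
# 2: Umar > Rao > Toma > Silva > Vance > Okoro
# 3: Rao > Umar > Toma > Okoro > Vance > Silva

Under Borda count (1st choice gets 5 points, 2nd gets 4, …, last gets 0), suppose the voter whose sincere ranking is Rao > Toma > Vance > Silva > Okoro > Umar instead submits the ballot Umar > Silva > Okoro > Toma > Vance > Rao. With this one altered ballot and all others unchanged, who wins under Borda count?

Borda totals with the altered ballot: Okoro 5, Rao 9, Vance 3, Umar 14, Toma 8, Silva 6.
The switch changes the winner from Rao to Umar.

Umar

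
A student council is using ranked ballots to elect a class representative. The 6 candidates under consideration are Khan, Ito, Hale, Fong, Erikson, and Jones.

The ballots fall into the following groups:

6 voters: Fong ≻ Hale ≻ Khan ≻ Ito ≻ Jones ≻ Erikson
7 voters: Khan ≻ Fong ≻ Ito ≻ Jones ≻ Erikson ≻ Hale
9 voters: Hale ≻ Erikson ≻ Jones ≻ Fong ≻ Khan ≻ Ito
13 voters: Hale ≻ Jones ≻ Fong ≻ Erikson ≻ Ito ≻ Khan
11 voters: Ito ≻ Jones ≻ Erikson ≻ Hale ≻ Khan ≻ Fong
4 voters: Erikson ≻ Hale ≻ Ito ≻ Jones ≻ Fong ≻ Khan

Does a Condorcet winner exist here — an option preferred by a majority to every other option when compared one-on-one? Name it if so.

Head-to-head results (50 voters total):
Khan vs Ito: Ito wins 28–22.
Khan vs Hale: Hale wins 43–7.
Khan vs Fong: Fong wins 32–18.
Khan vs Erikson: Erikson wins 37–13.
Khan vs Jones: Jones wins 37–13.
Ito vs Hale: Hale wins 32–18.
Ito vs Fong: Fong wins 35–15.
Ito vs Erikson: Erikson wins 26–24.
Ito vs Jones: Ito wins 28–22.
Hale vs Fong: Hale wins 37–13.
Hale vs Erikson: Hale wins 28–22.
Hale vs Jones: Hale wins 32–18.
Fong vs Erikson: Fong wins 26–24.
Fong vs Jones: Jones wins 37–13.
Erikson vs Jones: Jones wins 37–13.
Hale beats each rival — Khan (43–7), Ito (32–18), Fong (37–13), Erikson (28–22), Jones (32–18) — so Hale is the Condorcet winner.

Hale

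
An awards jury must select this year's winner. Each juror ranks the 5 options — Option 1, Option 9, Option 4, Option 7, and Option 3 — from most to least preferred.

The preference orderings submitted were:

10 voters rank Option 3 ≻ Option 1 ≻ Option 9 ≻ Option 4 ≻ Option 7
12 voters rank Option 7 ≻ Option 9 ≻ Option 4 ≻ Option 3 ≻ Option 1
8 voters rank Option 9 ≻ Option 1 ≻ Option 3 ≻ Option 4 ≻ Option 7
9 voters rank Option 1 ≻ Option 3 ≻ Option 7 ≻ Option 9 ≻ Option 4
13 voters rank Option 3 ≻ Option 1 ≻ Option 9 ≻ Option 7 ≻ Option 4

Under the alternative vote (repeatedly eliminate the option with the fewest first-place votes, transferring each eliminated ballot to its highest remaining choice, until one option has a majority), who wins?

Round 1: Option 3 23, Option 7 12, Option 1 9, Option 9 8, Option 4 0. Option 4 has the fewest and is eliminated.
Round 2: Option 3 23, Option 7 12, Option 1 9, Option 9 8. Option 9 has the fewest and is eliminated.
Round 3: Option 3 23, Option 1 17, Option 7 12. Option 7 has the fewest and is eliminated.
Round 4: Option 3 35, Option 1 17. Option 3 has a majority.

Option 3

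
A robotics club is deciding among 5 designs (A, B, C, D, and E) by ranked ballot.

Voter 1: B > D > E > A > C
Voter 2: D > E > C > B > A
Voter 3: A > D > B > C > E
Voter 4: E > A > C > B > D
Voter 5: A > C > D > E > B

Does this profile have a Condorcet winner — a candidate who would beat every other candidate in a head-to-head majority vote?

Head-to-head results (5 voters total):
A vs B: A wins 3–2.
A vs C: A wins 4–1.
A vs D: A wins 3–2.
A vs E: E wins 3–2.
B vs C: C wins 3–2.
B vs D: D wins 3–2.
B vs E: E wins 3–2.
C vs D: D wins 3–2.
C vs E: E wins 3–2.
D vs E: D wins 4–1.
No candidate beats all others: A beats D beats E beats A, a majority cycle.

No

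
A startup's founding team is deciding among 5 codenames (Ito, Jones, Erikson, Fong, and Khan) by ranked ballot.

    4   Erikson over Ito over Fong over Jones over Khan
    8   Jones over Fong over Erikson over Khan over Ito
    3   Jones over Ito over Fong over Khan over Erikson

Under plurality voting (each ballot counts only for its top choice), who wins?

First-place vote totals:
  Ito: 0
  Jones: 11
  Erikson: 4
  Fong: 0
  Khan: 0
Jones has the most first-place votes.

Jones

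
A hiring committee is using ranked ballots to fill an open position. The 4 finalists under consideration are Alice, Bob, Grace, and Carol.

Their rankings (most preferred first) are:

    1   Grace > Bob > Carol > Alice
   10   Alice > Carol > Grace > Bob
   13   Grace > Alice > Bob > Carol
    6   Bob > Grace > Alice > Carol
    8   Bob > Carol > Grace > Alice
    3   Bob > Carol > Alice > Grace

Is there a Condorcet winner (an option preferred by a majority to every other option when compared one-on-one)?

No

Head-to-head results (41 voters total):
Alice vs Bob: Alice wins 23–18.
Alice vs Grace: Grace wins 28–13.
Alice vs Carol: Alice wins 29–12.
Bob vs Grace: Grace wins 24–17.
Bob vs Carol: Bob wins 31–10.
Grace vs Carol: Carol wins 21–20.
No candidate beats all others: Alice beats Carol beats Grace beats Alice, a majority cycle.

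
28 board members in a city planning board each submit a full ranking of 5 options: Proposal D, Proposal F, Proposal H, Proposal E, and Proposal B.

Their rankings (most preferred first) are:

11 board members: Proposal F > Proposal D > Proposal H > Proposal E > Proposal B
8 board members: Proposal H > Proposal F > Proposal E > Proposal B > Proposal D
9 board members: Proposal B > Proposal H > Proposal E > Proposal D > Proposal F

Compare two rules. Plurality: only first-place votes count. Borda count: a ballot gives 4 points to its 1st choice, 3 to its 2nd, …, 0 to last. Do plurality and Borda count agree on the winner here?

No

Plurality first-place counts: Proposal D 0, Proposal F 11, Proposal H 8, Proposal E 0, Proposal B 9 → Proposal F.
Borda totals: Proposal D 42, Proposal F 68, Proposal H 81, Proposal E 45, Proposal B 44 → Proposal H.
The two rules disagree: plurality picks Proposal F, Borda picks Proposal H.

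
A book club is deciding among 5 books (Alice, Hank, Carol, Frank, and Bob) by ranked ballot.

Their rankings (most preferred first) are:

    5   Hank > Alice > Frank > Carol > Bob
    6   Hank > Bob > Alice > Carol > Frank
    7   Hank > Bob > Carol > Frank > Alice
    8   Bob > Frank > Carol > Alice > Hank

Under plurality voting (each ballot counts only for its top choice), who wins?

Hank

First-place vote totals:
  Alice: 0
  Hank: 18
  Carol: 0
  Frank: 0
  Bob: 8
Hank has the most first-place votes.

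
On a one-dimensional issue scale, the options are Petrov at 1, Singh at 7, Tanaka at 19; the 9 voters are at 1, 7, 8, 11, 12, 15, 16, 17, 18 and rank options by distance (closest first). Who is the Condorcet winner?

With single-peaked preferences on a line, the Condorcet winner is the candidate closest to the median voter.
The median voter (position 12) is closest to Singh at 7.
Check: Singh vs Tanaka — voters closer to Singh: 5 of 9.

Singh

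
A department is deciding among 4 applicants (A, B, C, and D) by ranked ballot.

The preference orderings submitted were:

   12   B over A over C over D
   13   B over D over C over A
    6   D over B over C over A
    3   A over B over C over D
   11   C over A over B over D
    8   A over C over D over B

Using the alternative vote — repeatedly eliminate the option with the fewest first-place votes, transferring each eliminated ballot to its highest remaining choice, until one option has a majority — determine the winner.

B

Round 1: B 25, A 11, C 11, D 6. D has the fewest and is eliminated.
Round 2: B 31, A 11, C 11. B has a majority.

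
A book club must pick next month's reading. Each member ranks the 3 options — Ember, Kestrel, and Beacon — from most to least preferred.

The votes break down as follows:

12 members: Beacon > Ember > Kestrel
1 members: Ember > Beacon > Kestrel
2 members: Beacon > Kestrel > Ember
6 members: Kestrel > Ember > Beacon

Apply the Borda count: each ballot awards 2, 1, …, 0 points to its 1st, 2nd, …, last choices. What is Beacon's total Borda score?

Borda scores:
  Ember: 12·1 + 2 + 2·0 + 6·1 = 20
  Kestrel: 12·0 + 0 + 2·1 + 6·2 = 14
  Beacon: 12·2 + 1 + 2·2 + 6·0 = 29

29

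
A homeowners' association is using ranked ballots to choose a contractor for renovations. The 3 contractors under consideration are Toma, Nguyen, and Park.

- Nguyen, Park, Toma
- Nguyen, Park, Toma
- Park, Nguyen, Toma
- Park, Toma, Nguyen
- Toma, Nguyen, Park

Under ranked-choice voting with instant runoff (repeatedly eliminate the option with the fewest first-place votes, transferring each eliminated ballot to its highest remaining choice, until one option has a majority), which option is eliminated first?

Round 1: Nguyen 2, Park 2, Toma 1. Toma has the fewest and is eliminated.
Round 2: Nguyen 3, Park 2. Nguyen has a majority.

Toma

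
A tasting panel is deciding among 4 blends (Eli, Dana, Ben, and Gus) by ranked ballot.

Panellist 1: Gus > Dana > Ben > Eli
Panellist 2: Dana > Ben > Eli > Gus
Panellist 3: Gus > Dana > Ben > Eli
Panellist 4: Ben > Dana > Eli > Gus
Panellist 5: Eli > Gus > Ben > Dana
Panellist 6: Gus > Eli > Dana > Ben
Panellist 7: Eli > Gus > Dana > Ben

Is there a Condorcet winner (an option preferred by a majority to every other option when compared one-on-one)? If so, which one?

Head-to-head results (7 voters total):
Eli vs Dana: Dana wins 4–3.
Eli vs Ben: Ben wins 4–3.
Eli vs Gus: Eli wins 4–3.
Dana vs Ben: Dana wins 5–2.
Dana vs Gus: Gus wins 5–2.
Ben vs Gus: Gus wins 5–2.
No candidate beats all others: Eli beats Gus beats Dana beats Eli, a majority cycle.

No Condorcet winner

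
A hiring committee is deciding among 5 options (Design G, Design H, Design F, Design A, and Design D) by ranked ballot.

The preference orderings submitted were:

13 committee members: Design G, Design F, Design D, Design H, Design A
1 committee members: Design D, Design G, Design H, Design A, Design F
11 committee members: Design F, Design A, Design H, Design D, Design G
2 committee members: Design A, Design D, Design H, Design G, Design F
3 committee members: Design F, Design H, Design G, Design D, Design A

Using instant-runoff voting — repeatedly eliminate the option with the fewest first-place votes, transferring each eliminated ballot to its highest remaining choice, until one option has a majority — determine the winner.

Design G

Round 1: Design F 14, Design G 13, Design A 2, Design D 1, Design H 0. Design H has the fewest and is eliminated.
Round 2: Design F 14, Design G 13, Design A 2, Design D 1. Design D has the fewest and is eliminated.
Round 3: Design G 14, Design F 14, Design A 2. Design A has the fewest and is eliminated.
Round 4: Design G 16, Design F 14. Design G has a majority.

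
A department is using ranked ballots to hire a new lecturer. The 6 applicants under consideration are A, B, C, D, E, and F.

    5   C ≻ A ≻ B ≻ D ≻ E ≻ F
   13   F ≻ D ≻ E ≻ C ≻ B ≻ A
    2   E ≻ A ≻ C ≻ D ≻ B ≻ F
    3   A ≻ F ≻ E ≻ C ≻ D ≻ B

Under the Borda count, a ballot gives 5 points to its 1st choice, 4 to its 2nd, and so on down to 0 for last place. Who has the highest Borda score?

Borda scores:
  A: 5·4 + 13·0 + 2·4 + 3·5 = 43
  B: 5·3 + 13·1 + 2·1 + 3·0 = 30
  C: 5·5 + 13·2 + 2·3 + 3·2 = 63
  D: 5·2 + 13·4 + 2·2 + 3·1 = 69
  E: 5·1 + 13·3 + 2·5 + 3·3 = 63
  F: 5·0 + 13·5 + 2·0 + 3·4 = 77
F has the highest total.

F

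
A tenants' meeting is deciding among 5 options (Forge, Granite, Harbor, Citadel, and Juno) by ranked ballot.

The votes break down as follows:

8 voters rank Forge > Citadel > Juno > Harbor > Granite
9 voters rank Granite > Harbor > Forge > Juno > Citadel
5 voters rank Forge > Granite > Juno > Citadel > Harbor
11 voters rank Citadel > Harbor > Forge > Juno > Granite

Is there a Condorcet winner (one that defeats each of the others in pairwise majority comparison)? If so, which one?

None — there is no Condorcet winner

Head-to-head results (33 voters total):
Forge vs Granite: Forge wins 24–9.
Forge vs Harbor: Harbor wins 20–13.
Forge vs Citadel: Forge wins 22–11.
Forge vs Juno: Forge wins 33–0.
Granite vs Harbor: Harbor wins 19–14.
Granite vs Citadel: Citadel wins 19–14.
Granite vs Juno: Juno wins 19–14.
Harbor vs Citadel: Citadel wins 24–9.
Harbor vs Juno: Harbor wins 20–13.
Citadel vs Juno: Citadel wins 19–14.
No candidate beats all others: Forge beats Citadel beats Harbor beats Forge, a majority cycle.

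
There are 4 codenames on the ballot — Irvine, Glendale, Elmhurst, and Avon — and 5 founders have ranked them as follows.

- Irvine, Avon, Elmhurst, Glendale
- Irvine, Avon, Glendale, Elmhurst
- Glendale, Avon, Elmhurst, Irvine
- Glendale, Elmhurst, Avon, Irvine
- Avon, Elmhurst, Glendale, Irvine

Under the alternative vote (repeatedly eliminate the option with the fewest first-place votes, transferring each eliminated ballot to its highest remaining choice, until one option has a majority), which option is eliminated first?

Elmhurst

Round 1: Irvine 2, Glendale 2, Avon 1, Elmhurst 0. Elmhurst has the fewest and is eliminated.
Round 2: Irvine 2, Glendale 2, Avon 1. Avon has the fewest and is eliminated.
Round 3: Glendale 3, Irvine 2. Glendale has a majority.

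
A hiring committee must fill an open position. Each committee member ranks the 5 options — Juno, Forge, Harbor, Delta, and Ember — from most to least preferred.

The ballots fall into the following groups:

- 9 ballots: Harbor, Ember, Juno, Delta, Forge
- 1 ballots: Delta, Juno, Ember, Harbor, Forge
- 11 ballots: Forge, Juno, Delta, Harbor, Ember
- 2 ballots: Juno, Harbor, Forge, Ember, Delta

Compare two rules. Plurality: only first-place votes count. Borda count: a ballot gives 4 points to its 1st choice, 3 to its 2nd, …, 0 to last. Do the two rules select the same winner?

No

Plurality first-place counts: Juno 2, Forge 11, Harbor 9, Delta 1, Ember 0 → Forge.
Borda totals: Juno 62, Forge 48, Harbor 54, Delta 35, Ember 31 → Juno.
The two rules disagree: plurality picks Forge, Borda picks Juno.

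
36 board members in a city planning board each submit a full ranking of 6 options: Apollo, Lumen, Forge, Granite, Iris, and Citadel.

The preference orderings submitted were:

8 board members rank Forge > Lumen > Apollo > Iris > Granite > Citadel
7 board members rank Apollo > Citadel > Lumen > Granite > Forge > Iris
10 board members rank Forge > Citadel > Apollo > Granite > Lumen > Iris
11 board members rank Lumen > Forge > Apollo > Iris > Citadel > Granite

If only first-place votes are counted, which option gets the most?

Forge

First-place vote totals:
  Apollo: 7
  Lumen: 11
  Forge: 18
  Granite: 0
  Iris: 0
  Citadel: 0
Forge has the most first-place votes.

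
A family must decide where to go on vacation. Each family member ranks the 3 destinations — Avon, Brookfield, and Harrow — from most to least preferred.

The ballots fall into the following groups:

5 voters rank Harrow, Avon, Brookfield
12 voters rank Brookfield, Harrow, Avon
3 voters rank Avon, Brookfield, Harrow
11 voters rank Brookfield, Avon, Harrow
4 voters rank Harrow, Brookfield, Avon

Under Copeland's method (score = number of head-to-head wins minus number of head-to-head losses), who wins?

Pairwise results:
  Avon vs Brookfield: Brookfield wins 27–8.
  Avon vs Harrow: Harrow wins 21–14.
  Brookfield vs Harrow: Brookfield wins 26–9.
Copeland scores (wins − losses):
  Avon: 0 − 2 = -2
  Brookfield: 2 − 0 = 2
  Harrow: 1 − 1 = 0
Brookfield has the best Copeland score.

Brookfield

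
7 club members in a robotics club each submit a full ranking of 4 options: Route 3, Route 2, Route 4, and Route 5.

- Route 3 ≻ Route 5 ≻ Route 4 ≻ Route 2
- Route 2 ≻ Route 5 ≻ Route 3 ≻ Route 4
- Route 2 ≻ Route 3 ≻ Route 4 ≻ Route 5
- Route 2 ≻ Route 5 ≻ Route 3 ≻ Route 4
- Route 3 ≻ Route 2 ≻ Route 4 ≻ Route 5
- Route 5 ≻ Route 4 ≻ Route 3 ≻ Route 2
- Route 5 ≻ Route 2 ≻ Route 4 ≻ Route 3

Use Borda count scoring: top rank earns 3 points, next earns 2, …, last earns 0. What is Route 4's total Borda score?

Borda scores:
  Route 3: 3 + 1 + 2 + 1 + 3 + 1 + 0 = 11
  Route 2: 0 + 3 + 3 + 3 + 2 + 0 + 2 = 13
  Route 4: 1 + 0 + 1 + 0 + 1 + 2 + 1 = 6
  Route 5: 2 + 2 + 0 + 2 + 0 + 3 + 3 = 12

6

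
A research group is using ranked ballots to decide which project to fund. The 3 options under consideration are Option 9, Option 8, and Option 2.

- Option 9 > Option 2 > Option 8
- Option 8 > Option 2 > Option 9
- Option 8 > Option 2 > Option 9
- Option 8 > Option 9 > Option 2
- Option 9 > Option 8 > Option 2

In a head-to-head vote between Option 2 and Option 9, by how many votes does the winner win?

Ballots ranking Option 2 above Option 9: 2.
Ballots ranking Option 9 above Option 2: 3.
Option 9 wins 3–2, a margin of 1.

1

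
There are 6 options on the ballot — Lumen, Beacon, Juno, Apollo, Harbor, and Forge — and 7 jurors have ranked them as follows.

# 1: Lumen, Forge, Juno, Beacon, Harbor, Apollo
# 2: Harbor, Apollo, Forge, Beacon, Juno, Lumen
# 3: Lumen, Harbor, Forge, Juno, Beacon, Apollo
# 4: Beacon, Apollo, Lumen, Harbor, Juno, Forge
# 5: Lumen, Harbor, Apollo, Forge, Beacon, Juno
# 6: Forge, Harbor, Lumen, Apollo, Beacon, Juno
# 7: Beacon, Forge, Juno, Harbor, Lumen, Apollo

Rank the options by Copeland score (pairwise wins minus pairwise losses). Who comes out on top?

Lumen

Pairwise results:
  Lumen vs Beacon: Lumen wins 4–3.
  Lumen vs Juno: Lumen wins 5–2.
  Lumen vs Apollo: Lumen wins 5–2.
  Lumen vs Harbor: Lumen wins 4–3.
  Lumen vs Forge: Lumen wins 4–3.
  Beacon vs Juno: Beacon wins 5–2.
  Beacon vs Apollo: Beacon wins 4–3.
  Beacon vs Harbor: Harbor wins 4–3.
  Beacon vs Forge: Forge wins 5–2.
  Juno vs Apollo: Apollo wins 4–3.
  Juno vs Harbor: Harbor wins 5–2.
  Juno vs Forge: Forge wins 6–1.
  Apollo vs Harbor: Harbor wins 6–1.
  Apollo vs Forge: Forge wins 4–3.
  Harbor vs Forge: Harbor wins 4–3.
Copeland scores (wins − losses):
  Lumen: 5 − 0 = 5
  Beacon: 2 − 3 = -1
  Juno: 0 − 5 = -5
  Apollo: 1 − 4 = -3
  Harbor: 4 − 1 = 3
  Forge: 3 − 2 = 1
Lumen has the best Copeland score.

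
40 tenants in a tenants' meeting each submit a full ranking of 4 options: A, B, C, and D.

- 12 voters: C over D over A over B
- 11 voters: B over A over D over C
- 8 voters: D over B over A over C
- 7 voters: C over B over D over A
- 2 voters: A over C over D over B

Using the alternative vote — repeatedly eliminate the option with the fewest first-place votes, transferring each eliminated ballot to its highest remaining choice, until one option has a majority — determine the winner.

C

Round 1: C 19, B 11, D 8, A 2. A has the fewest and is eliminated.
Round 2: C 21, B 11, D 8. C has a majority.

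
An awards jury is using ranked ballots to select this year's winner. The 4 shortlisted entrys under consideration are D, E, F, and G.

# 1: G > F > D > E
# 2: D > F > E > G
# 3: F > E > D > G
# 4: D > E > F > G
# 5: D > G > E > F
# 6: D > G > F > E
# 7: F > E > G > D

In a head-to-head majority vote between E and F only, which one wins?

Ballots ranking E above F: 2.
Ballots ranking F above E: 5.
F wins the head-to-head, 5–2.

F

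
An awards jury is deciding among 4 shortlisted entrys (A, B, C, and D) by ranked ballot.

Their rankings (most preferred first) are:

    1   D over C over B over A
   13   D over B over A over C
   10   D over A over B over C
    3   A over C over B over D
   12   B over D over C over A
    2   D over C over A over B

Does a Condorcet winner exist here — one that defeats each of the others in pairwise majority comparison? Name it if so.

Head-to-head results (41 voters total):
A vs B: B wins 26–15.
A vs C: A wins 26–15.
A vs D: D wins 38–3.
B vs C: B wins 35–6.
B vs D: D wins 26–15.
C vs D: D wins 38–3.
D beats each rival — A (38–3), B (26–15), C (38–3) — so D is the Condorcet winner.

D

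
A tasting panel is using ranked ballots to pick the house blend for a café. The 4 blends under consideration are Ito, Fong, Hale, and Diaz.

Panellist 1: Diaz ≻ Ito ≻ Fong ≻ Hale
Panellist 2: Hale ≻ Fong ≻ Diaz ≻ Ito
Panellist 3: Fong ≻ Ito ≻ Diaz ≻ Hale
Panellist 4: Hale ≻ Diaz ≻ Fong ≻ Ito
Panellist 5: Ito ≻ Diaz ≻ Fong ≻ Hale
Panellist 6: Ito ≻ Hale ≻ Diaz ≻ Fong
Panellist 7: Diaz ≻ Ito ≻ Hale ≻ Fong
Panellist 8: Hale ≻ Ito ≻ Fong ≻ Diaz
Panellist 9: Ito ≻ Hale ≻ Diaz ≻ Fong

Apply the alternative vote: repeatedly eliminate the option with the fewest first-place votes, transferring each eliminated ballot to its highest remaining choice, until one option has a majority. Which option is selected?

Round 1: Ito 3, Hale 3, Diaz 2, Fong 1. Fong has the fewest and is eliminated.
Round 2: Ito 4, Hale 3, Diaz 2. Diaz has the fewest and is eliminated.
Round 3: Ito 6, Hale 3. Ito has a majority.

Ito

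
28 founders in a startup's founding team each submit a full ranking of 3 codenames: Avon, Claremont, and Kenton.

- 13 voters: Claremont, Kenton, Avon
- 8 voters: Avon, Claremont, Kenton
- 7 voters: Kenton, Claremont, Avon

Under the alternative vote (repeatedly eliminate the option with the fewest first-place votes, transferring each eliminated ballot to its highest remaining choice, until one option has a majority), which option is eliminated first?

Kenton

Round 1: Claremont 13, Avon 8, Kenton 7. Kenton has the fewest and is eliminated.
Round 2: Claremont 20, Avon 8. Claremont has a majority.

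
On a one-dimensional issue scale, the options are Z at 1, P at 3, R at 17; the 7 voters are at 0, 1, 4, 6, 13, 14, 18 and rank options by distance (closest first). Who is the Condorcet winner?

P

With single-peaked preferences on a line, the Condorcet winner is the candidate closest to the median voter.
The median voter (position 6) is closest to P at 3.
Check: P vs R — voters closer to P: 4 of 7.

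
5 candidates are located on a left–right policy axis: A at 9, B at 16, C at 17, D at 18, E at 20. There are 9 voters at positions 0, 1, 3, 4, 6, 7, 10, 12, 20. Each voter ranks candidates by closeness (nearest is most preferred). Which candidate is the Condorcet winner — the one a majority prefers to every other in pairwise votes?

With single-peaked preferences on a line, the Condorcet winner is the candidate closest to the median voter.
The median voter (position 6) is closest to A at 9.
Check: A vs C — voters closer to A: 8 of 9.

A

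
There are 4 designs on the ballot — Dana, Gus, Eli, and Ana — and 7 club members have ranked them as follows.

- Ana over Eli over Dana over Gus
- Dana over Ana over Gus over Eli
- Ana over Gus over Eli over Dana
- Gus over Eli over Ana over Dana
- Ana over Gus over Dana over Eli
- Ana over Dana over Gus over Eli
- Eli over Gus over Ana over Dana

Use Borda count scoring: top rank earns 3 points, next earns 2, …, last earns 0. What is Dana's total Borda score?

Borda scores:
  Dana: 1 + 3 + 0 + 0 + 1 + 2 + 0 = 7
  Gus: 0 + 1 + 2 + 3 + 2 + 1 + 2 = 11
  Eli: 2 + 0 + 1 + 2 + 0 + 0 + 3 = 8
  Ana: 3 + 2 + 3 + 1 + 3 + 3 + 1 = 16

7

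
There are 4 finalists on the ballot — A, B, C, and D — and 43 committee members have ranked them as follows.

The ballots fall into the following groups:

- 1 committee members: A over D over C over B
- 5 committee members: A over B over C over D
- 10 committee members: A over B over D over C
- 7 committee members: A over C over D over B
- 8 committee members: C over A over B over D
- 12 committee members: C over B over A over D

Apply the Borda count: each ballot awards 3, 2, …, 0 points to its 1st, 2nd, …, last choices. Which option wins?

A

Borda scores:
  A: 3 + 5·3 + 10·3 + 7·3 + 8·2 + 12·1 = 97
  B: 0 + 5·2 + 10·2 + 7·0 + 8·1 + 12·2 = 62
  C: 1 + 5·1 + 10·0 + 7·2 + 8·3 + 12·3 = 80
  D: 2 + 5·0 + 10·1 + 7·1 + 8·0 + 12·0 = 19
A has the highest total.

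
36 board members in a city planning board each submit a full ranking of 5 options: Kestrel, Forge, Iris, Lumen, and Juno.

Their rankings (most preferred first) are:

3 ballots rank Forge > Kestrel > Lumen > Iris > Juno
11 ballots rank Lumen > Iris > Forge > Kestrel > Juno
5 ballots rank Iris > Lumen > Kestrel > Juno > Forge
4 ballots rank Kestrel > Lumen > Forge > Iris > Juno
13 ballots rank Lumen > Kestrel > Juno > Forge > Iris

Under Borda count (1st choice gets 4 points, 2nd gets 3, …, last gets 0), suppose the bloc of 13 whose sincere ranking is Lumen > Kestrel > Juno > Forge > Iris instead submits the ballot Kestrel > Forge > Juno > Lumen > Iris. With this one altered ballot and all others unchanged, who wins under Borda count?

Borda totals with the altered ballot: Kestrel 98, Forge 81, Iris 60, Lumen 90, Juno 31.
The switch changes the winner from Lumen to Kestrel.

Kestrel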